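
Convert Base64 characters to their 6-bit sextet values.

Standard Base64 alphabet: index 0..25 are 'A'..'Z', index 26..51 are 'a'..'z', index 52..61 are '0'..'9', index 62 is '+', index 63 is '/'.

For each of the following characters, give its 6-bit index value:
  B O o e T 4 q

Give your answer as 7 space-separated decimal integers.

'B': A..Z range, ord('B') − ord('A') = 1
'O': A..Z range, ord('O') − ord('A') = 14
'o': a..z range, 26 + ord('o') − ord('a') = 40
'e': a..z range, 26 + ord('e') − ord('a') = 30
'T': A..Z range, ord('T') − ord('A') = 19
'4': 0..9 range, 52 + ord('4') − ord('0') = 56
'q': a..z range, 26 + ord('q') − ord('a') = 42

Answer: 1 14 40 30 19 56 42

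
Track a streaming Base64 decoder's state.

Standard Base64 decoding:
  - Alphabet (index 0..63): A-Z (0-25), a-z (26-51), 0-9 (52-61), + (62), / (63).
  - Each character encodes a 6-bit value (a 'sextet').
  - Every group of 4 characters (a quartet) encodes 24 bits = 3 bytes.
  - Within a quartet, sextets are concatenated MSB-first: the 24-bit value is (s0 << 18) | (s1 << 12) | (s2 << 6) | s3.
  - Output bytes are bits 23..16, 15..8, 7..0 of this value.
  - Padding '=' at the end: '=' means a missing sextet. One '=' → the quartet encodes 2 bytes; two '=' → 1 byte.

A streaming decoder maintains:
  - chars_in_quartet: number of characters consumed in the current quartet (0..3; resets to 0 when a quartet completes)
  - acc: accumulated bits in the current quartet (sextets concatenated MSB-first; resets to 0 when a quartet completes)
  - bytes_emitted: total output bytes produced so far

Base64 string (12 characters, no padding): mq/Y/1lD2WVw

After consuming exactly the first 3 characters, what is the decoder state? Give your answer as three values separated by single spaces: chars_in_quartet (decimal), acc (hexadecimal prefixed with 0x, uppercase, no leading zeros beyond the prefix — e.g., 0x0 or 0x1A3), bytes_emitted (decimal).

After char 0 ('m'=38): chars_in_quartet=1 acc=0x26 bytes_emitted=0
After char 1 ('q'=42): chars_in_quartet=2 acc=0x9AA bytes_emitted=0
After char 2 ('/'=63): chars_in_quartet=3 acc=0x26ABF bytes_emitted=0

Answer: 3 0x26ABF 0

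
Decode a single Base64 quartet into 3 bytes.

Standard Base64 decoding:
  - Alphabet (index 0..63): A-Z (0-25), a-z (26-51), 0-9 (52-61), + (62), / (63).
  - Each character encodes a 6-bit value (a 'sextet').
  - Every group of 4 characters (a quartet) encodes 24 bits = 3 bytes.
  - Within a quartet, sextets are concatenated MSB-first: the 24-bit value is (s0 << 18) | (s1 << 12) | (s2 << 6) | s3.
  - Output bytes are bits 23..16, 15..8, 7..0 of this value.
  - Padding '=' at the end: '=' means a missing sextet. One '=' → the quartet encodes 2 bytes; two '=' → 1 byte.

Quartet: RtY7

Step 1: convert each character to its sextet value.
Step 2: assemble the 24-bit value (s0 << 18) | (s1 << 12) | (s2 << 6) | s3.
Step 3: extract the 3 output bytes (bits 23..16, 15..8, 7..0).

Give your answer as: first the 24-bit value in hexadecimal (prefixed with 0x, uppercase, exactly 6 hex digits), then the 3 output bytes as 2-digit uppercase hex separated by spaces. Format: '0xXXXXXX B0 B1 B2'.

Answer: 0x46D63B 46 D6 3B

Derivation:
Sextets: R=17, t=45, Y=24, 7=59
24-bit: (17<<18) | (45<<12) | (24<<6) | 59
      = 0x440000 | 0x02D000 | 0x000600 | 0x00003B
      = 0x46D63B
Bytes: (v>>16)&0xFF=46, (v>>8)&0xFF=D6, v&0xFF=3B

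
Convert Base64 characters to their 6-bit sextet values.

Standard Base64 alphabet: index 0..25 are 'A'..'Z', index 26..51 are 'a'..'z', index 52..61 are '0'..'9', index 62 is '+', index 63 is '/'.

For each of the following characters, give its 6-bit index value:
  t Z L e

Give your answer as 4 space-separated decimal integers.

't': a..z range, 26 + ord('t') − ord('a') = 45
'Z': A..Z range, ord('Z') − ord('A') = 25
'L': A..Z range, ord('L') − ord('A') = 11
'e': a..z range, 26 + ord('e') − ord('a') = 30

Answer: 45 25 11 30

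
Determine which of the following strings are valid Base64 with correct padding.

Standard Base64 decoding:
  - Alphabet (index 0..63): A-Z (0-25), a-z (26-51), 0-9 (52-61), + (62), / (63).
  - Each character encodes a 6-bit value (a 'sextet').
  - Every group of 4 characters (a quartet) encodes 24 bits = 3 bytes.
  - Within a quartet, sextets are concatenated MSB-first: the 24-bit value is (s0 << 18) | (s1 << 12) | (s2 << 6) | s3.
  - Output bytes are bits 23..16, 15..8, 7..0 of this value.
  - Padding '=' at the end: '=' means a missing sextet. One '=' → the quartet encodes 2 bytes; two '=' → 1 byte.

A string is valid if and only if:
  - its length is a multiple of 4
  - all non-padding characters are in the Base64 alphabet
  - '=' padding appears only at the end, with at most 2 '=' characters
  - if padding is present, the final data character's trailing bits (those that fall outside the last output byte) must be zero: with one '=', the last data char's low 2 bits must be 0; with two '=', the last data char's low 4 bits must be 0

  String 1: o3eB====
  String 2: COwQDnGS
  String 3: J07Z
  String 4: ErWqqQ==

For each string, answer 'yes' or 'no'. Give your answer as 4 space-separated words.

Answer: no yes yes yes

Derivation:
String 1: 'o3eB====' → invalid (4 pad chars (max 2))
String 2: 'COwQDnGS' → valid
String 3: 'J07Z' → valid
String 4: 'ErWqqQ==' → valid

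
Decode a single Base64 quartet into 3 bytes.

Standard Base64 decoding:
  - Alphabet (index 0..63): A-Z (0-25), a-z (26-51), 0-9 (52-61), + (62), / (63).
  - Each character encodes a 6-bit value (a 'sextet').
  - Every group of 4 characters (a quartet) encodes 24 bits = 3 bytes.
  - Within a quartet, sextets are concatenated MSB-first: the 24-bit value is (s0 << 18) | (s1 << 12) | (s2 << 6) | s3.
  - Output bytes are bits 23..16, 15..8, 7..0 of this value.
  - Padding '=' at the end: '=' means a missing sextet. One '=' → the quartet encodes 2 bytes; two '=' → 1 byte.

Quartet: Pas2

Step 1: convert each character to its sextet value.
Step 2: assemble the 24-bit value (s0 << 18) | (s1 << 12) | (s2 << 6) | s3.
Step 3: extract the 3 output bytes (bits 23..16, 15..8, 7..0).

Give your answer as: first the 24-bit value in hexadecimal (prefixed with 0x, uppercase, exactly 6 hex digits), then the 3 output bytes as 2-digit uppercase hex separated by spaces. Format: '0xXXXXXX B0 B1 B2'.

Sextets: P=15, a=26, s=44, 2=54
24-bit: (15<<18) | (26<<12) | (44<<6) | 54
      = 0x3C0000 | 0x01A000 | 0x000B00 | 0x000036
      = 0x3DAB36
Bytes: (v>>16)&0xFF=3D, (v>>8)&0xFF=AB, v&0xFF=36

Answer: 0x3DAB36 3D AB 36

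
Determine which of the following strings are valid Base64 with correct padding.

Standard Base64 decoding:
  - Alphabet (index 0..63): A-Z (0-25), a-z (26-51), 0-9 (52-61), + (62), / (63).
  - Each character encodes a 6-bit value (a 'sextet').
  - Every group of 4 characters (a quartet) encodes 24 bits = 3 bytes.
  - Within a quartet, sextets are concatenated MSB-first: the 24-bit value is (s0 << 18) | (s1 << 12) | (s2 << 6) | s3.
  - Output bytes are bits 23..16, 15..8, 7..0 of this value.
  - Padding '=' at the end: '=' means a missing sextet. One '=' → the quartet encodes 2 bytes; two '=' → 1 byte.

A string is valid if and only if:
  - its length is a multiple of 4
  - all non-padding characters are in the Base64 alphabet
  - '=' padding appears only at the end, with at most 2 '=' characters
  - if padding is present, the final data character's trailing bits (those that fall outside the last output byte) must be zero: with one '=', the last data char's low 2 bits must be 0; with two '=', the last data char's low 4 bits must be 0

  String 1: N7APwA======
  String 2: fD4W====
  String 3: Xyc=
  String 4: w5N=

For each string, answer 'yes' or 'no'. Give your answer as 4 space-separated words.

String 1: 'N7APwA======' → invalid (6 pad chars (max 2))
String 2: 'fD4W====' → invalid (4 pad chars (max 2))
String 3: 'Xyc=' → valid
String 4: 'w5N=' → invalid (bad trailing bits)

Answer: no no yes no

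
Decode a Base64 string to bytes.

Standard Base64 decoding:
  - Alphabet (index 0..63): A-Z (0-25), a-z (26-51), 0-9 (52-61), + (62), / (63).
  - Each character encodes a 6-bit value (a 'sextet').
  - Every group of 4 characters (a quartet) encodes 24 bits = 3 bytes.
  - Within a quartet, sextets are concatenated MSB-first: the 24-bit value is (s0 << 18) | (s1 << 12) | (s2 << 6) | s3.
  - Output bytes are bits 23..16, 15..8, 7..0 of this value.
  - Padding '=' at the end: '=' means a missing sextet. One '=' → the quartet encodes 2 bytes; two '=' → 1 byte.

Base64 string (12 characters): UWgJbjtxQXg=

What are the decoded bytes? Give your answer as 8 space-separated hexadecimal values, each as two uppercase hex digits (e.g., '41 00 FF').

After char 0 ('U'=20): chars_in_quartet=1 acc=0x14 bytes_emitted=0
After char 1 ('W'=22): chars_in_quartet=2 acc=0x516 bytes_emitted=0
After char 2 ('g'=32): chars_in_quartet=3 acc=0x145A0 bytes_emitted=0
After char 3 ('J'=9): chars_in_quartet=4 acc=0x516809 -> emit 51 68 09, reset; bytes_emitted=3
After char 4 ('b'=27): chars_in_quartet=1 acc=0x1B bytes_emitted=3
After char 5 ('j'=35): chars_in_quartet=2 acc=0x6E3 bytes_emitted=3
After char 6 ('t'=45): chars_in_quartet=3 acc=0x1B8ED bytes_emitted=3
After char 7 ('x'=49): chars_in_quartet=4 acc=0x6E3B71 -> emit 6E 3B 71, reset; bytes_emitted=6
After char 8 ('Q'=16): chars_in_quartet=1 acc=0x10 bytes_emitted=6
After char 9 ('X'=23): chars_in_quartet=2 acc=0x417 bytes_emitted=6
After char 10 ('g'=32): chars_in_quartet=3 acc=0x105E0 bytes_emitted=6
Padding '=': partial quartet acc=0x105E0 -> emit 41 78; bytes_emitted=8

Answer: 51 68 09 6E 3B 71 41 78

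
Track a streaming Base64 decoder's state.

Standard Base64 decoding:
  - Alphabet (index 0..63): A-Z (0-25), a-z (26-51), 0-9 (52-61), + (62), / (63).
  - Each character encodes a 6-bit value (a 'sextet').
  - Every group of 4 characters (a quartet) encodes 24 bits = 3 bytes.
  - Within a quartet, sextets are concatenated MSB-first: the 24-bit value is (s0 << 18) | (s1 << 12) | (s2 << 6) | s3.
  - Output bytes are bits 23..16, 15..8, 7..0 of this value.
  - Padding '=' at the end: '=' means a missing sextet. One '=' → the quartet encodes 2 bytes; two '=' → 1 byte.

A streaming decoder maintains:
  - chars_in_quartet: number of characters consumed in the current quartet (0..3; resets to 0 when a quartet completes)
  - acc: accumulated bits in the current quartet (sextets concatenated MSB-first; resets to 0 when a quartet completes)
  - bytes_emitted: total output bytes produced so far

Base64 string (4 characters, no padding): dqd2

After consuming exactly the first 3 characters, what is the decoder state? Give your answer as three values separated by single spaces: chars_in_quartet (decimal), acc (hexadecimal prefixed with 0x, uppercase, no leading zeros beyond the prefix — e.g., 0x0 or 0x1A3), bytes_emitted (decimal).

Answer: 3 0x1DA9D 0

Derivation:
After char 0 ('d'=29): chars_in_quartet=1 acc=0x1D bytes_emitted=0
After char 1 ('q'=42): chars_in_quartet=2 acc=0x76A bytes_emitted=0
After char 2 ('d'=29): chars_in_quartet=3 acc=0x1DA9D bytes_emitted=0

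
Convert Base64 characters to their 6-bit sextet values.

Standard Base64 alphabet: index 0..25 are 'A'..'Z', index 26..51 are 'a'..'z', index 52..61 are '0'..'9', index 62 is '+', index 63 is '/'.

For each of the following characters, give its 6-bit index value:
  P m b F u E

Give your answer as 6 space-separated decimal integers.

Answer: 15 38 27 5 46 4

Derivation:
'P': A..Z range, ord('P') − ord('A') = 15
'm': a..z range, 26 + ord('m') − ord('a') = 38
'b': a..z range, 26 + ord('b') − ord('a') = 27
'F': A..Z range, ord('F') − ord('A') = 5
'u': a..z range, 26 + ord('u') − ord('a') = 46
'E': A..Z range, ord('E') − ord('A') = 4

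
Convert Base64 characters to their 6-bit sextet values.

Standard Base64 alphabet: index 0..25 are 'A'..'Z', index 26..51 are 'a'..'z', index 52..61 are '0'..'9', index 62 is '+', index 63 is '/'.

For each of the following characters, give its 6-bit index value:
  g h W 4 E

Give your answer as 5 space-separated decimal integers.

'g': a..z range, 26 + ord('g') − ord('a') = 32
'h': a..z range, 26 + ord('h') − ord('a') = 33
'W': A..Z range, ord('W') − ord('A') = 22
'4': 0..9 range, 52 + ord('4') − ord('0') = 56
'E': A..Z range, ord('E') − ord('A') = 4

Answer: 32 33 22 56 4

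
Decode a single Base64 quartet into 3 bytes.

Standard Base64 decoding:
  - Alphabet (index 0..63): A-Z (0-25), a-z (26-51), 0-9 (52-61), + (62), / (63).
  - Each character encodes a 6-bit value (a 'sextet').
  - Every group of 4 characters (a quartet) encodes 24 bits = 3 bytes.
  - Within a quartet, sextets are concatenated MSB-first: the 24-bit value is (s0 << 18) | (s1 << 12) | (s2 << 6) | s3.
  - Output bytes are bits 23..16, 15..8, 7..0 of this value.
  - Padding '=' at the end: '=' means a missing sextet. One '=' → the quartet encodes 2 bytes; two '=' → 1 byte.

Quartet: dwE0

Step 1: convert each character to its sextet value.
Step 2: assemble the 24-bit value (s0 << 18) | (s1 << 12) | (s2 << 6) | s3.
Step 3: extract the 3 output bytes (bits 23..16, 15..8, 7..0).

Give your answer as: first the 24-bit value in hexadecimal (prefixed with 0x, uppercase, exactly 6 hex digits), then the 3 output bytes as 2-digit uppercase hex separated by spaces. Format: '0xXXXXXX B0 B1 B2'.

Answer: 0x770134 77 01 34

Derivation:
Sextets: d=29, w=48, E=4, 0=52
24-bit: (29<<18) | (48<<12) | (4<<6) | 52
      = 0x740000 | 0x030000 | 0x000100 | 0x000034
      = 0x770134
Bytes: (v>>16)&0xFF=77, (v>>8)&0xFF=01, v&0xFF=34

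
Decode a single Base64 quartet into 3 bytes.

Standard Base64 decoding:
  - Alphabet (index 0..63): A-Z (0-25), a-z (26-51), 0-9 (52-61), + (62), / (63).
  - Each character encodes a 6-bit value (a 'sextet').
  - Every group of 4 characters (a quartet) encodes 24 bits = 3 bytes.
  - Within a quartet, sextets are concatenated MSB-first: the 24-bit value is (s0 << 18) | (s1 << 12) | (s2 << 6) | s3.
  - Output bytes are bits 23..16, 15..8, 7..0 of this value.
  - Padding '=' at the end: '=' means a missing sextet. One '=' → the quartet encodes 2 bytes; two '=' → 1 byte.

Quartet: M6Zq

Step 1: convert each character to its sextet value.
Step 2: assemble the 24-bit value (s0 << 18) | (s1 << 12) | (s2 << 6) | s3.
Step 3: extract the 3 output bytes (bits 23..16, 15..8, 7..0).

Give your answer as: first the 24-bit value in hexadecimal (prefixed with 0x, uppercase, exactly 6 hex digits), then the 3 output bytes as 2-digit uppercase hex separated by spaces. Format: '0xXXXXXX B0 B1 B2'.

Answer: 0x33A66A 33 A6 6A

Derivation:
Sextets: M=12, 6=58, Z=25, q=42
24-bit: (12<<18) | (58<<12) | (25<<6) | 42
      = 0x300000 | 0x03A000 | 0x000640 | 0x00002A
      = 0x33A66A
Bytes: (v>>16)&0xFF=33, (v>>8)&0xFF=A6, v&0xFF=6A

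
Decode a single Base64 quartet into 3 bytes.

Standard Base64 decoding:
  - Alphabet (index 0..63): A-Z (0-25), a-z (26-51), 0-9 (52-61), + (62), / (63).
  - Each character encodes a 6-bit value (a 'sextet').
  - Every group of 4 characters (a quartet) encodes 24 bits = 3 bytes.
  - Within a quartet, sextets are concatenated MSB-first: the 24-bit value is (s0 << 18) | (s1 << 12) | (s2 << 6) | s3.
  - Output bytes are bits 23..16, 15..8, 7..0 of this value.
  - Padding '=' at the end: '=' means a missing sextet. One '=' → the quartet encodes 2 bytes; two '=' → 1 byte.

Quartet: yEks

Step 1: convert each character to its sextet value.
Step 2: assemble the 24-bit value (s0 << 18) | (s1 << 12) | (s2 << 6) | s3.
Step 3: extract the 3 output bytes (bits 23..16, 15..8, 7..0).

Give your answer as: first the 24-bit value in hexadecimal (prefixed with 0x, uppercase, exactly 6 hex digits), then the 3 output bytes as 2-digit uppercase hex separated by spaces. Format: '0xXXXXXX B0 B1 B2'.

Sextets: y=50, E=4, k=36, s=44
24-bit: (50<<18) | (4<<12) | (36<<6) | 44
      = 0xC80000 | 0x004000 | 0x000900 | 0x00002C
      = 0xC8492C
Bytes: (v>>16)&0xFF=C8, (v>>8)&0xFF=49, v&0xFF=2C

Answer: 0xC8492C C8 49 2C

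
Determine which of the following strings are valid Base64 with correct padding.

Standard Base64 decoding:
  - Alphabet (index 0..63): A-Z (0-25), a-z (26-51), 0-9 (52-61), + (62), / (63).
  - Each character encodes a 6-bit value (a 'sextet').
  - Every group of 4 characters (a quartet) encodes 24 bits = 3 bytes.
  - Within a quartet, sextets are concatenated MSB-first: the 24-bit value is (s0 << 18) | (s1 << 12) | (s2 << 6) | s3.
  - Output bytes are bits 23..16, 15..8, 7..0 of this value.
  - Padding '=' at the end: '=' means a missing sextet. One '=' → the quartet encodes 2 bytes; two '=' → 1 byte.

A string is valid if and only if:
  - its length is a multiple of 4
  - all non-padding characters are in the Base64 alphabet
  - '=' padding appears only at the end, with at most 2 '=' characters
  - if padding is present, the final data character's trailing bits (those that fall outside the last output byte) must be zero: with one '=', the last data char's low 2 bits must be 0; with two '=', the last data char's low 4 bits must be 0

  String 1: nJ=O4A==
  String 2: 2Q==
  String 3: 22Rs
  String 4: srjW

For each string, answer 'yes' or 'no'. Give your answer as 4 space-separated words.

String 1: 'nJ=O4A==' → invalid (bad char(s): ['=']; '=' in middle)
String 2: '2Q==' → valid
String 3: '22Rs' → valid
String 4: 'srjW' → valid

Answer: no yes yes yes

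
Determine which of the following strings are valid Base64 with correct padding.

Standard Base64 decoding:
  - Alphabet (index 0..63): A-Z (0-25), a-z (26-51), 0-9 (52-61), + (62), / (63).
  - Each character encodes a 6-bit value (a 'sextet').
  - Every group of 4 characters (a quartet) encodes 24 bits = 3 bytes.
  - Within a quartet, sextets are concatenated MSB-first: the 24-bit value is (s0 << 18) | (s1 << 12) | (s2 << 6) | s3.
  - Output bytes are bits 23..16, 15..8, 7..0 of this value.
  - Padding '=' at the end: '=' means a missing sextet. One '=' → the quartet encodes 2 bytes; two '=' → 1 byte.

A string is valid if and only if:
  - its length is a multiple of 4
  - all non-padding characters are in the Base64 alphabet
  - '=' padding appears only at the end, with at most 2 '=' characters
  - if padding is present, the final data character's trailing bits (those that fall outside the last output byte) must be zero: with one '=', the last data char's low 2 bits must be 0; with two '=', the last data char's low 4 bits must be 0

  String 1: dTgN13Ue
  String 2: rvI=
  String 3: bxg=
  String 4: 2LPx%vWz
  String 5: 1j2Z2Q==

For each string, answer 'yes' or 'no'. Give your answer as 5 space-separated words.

Answer: yes yes yes no yes

Derivation:
String 1: 'dTgN13Ue' → valid
String 2: 'rvI=' → valid
String 3: 'bxg=' → valid
String 4: '2LPx%vWz' → invalid (bad char(s): ['%'])
String 5: '1j2Z2Q==' → valid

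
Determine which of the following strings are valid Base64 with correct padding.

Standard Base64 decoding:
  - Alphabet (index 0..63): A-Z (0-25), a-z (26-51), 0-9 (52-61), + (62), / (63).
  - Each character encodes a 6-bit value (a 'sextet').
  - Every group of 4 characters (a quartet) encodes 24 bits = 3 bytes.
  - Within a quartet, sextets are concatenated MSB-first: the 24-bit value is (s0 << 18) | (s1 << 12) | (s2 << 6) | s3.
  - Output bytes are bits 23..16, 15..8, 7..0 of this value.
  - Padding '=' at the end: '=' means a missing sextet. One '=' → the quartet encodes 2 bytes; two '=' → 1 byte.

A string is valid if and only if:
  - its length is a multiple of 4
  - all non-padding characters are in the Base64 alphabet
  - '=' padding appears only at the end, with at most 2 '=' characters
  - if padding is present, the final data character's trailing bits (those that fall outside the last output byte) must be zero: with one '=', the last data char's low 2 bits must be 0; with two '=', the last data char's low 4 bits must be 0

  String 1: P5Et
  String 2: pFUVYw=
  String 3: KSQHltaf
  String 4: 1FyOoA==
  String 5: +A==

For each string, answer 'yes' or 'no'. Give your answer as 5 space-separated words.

String 1: 'P5Et' → valid
String 2: 'pFUVYw=' → invalid (len=7 not mult of 4)
String 3: 'KSQHltaf' → valid
String 4: '1FyOoA==' → valid
String 5: '+A==' → valid

Answer: yes no yes yes yes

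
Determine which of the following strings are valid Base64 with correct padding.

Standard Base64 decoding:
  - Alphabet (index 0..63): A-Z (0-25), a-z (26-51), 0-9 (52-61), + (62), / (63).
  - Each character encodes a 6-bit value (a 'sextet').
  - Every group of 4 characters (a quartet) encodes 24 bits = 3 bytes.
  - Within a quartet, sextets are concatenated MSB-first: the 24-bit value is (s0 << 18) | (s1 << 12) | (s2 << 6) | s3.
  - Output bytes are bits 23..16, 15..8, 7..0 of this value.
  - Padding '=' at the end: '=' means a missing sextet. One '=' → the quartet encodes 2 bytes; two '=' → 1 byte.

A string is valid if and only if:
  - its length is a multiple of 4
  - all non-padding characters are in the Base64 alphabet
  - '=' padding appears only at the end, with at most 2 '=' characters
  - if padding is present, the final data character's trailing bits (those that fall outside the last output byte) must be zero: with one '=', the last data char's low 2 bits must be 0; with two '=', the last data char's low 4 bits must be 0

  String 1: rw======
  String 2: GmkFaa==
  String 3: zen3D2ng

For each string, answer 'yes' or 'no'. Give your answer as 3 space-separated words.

String 1: 'rw======' → invalid (6 pad chars (max 2))
String 2: 'GmkFaa==' → invalid (bad trailing bits)
String 3: 'zen3D2ng' → valid

Answer: no no yes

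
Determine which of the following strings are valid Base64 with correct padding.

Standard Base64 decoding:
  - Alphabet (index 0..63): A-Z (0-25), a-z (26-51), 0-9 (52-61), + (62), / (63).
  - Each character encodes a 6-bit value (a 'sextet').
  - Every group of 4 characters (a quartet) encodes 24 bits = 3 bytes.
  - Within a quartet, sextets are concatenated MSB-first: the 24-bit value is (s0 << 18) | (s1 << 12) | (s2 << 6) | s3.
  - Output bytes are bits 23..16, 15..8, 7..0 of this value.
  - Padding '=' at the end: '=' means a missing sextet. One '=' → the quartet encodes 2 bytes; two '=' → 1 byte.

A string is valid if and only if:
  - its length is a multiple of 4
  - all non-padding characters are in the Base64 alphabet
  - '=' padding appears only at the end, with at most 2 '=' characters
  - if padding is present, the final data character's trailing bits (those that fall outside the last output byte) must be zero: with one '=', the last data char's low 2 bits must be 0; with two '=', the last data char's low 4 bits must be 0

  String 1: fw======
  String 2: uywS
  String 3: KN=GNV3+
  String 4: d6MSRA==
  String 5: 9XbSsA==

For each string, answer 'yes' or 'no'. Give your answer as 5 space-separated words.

String 1: 'fw======' → invalid (6 pad chars (max 2))
String 2: 'uywS' → valid
String 3: 'KN=GNV3+' → invalid (bad char(s): ['=']; '=' in middle)
String 4: 'd6MSRA==' → valid
String 5: '9XbSsA==' → valid

Answer: no yes no yes yes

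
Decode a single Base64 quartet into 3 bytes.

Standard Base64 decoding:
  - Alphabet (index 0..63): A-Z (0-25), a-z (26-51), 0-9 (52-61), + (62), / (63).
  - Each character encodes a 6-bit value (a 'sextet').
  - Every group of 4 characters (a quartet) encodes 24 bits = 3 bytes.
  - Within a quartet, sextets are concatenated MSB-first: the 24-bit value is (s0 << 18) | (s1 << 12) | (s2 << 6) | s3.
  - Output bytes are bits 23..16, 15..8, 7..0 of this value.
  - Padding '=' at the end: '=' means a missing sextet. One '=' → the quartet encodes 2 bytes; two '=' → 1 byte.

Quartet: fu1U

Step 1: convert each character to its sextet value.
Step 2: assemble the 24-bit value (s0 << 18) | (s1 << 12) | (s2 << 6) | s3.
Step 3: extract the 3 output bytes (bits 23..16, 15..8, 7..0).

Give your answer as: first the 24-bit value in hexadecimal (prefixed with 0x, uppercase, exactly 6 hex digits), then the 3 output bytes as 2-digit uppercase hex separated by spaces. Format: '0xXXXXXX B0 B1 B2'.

Answer: 0x7EED54 7E ED 54

Derivation:
Sextets: f=31, u=46, 1=53, U=20
24-bit: (31<<18) | (46<<12) | (53<<6) | 20
      = 0x7C0000 | 0x02E000 | 0x000D40 | 0x000014
      = 0x7EED54
Bytes: (v>>16)&0xFF=7E, (v>>8)&0xFF=ED, v&0xFF=54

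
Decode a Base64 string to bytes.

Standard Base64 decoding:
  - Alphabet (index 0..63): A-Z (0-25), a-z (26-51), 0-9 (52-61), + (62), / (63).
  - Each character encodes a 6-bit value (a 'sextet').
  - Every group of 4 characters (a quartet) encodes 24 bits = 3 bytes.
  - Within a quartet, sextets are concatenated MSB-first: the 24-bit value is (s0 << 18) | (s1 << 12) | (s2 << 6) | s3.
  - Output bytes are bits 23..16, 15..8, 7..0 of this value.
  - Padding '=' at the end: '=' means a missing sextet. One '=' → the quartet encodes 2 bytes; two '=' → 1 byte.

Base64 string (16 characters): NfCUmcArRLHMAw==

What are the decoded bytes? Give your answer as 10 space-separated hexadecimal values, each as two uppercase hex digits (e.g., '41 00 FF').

Answer: 35 F0 94 99 C0 2B 44 B1 CC 03

Derivation:
After char 0 ('N'=13): chars_in_quartet=1 acc=0xD bytes_emitted=0
After char 1 ('f'=31): chars_in_quartet=2 acc=0x35F bytes_emitted=0
After char 2 ('C'=2): chars_in_quartet=3 acc=0xD7C2 bytes_emitted=0
After char 3 ('U'=20): chars_in_quartet=4 acc=0x35F094 -> emit 35 F0 94, reset; bytes_emitted=3
After char 4 ('m'=38): chars_in_quartet=1 acc=0x26 bytes_emitted=3
After char 5 ('c'=28): chars_in_quartet=2 acc=0x99C bytes_emitted=3
After char 6 ('A'=0): chars_in_quartet=3 acc=0x26700 bytes_emitted=3
After char 7 ('r'=43): chars_in_quartet=4 acc=0x99C02B -> emit 99 C0 2B, reset; bytes_emitted=6
After char 8 ('R'=17): chars_in_quartet=1 acc=0x11 bytes_emitted=6
After char 9 ('L'=11): chars_in_quartet=2 acc=0x44B bytes_emitted=6
After char 10 ('H'=7): chars_in_quartet=3 acc=0x112C7 bytes_emitted=6
After char 11 ('M'=12): chars_in_quartet=4 acc=0x44B1CC -> emit 44 B1 CC, reset; bytes_emitted=9
After char 12 ('A'=0): chars_in_quartet=1 acc=0x0 bytes_emitted=9
After char 13 ('w'=48): chars_in_quartet=2 acc=0x30 bytes_emitted=9
Padding '==': partial quartet acc=0x30 -> emit 03; bytes_emitted=10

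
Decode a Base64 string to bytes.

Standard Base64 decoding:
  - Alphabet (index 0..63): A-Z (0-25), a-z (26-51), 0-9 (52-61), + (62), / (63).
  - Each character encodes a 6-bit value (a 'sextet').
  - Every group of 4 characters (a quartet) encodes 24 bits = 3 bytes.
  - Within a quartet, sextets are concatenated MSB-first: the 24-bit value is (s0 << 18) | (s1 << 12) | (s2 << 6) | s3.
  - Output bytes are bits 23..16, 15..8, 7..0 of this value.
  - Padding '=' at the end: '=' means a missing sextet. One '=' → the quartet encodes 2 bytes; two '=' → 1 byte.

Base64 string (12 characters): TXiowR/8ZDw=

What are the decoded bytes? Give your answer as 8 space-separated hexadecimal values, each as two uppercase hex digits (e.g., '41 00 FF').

Answer: 4D 78 A8 C1 1F FC 64 3C

Derivation:
After char 0 ('T'=19): chars_in_quartet=1 acc=0x13 bytes_emitted=0
After char 1 ('X'=23): chars_in_quartet=2 acc=0x4D7 bytes_emitted=0
After char 2 ('i'=34): chars_in_quartet=3 acc=0x135E2 bytes_emitted=0
After char 3 ('o'=40): chars_in_quartet=4 acc=0x4D78A8 -> emit 4D 78 A8, reset; bytes_emitted=3
After char 4 ('w'=48): chars_in_quartet=1 acc=0x30 bytes_emitted=3
After char 5 ('R'=17): chars_in_quartet=2 acc=0xC11 bytes_emitted=3
After char 6 ('/'=63): chars_in_quartet=3 acc=0x3047F bytes_emitted=3
After char 7 ('8'=60): chars_in_quartet=4 acc=0xC11FFC -> emit C1 1F FC, reset; bytes_emitted=6
After char 8 ('Z'=25): chars_in_quartet=1 acc=0x19 bytes_emitted=6
After char 9 ('D'=3): chars_in_quartet=2 acc=0x643 bytes_emitted=6
After char 10 ('w'=48): chars_in_quartet=3 acc=0x190F0 bytes_emitted=6
Padding '=': partial quartet acc=0x190F0 -> emit 64 3C; bytes_emitted=8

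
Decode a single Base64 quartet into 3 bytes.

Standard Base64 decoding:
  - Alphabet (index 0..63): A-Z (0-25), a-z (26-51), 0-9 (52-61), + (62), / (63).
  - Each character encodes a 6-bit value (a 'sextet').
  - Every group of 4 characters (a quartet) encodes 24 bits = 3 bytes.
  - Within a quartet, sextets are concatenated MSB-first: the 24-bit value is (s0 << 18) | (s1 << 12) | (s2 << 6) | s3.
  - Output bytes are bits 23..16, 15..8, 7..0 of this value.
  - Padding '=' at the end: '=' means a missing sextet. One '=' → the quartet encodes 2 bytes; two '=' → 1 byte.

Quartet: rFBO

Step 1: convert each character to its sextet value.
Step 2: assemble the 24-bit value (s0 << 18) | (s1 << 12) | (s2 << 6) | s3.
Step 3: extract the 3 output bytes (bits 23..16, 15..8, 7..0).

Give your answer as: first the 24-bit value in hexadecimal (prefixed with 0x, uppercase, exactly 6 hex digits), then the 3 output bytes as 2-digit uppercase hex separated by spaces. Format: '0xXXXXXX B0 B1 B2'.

Answer: 0xAC504E AC 50 4E

Derivation:
Sextets: r=43, F=5, B=1, O=14
24-bit: (43<<18) | (5<<12) | (1<<6) | 14
      = 0xAC0000 | 0x005000 | 0x000040 | 0x00000E
      = 0xAC504E
Bytes: (v>>16)&0xFF=AC, (v>>8)&0xFF=50, v&0xFF=4E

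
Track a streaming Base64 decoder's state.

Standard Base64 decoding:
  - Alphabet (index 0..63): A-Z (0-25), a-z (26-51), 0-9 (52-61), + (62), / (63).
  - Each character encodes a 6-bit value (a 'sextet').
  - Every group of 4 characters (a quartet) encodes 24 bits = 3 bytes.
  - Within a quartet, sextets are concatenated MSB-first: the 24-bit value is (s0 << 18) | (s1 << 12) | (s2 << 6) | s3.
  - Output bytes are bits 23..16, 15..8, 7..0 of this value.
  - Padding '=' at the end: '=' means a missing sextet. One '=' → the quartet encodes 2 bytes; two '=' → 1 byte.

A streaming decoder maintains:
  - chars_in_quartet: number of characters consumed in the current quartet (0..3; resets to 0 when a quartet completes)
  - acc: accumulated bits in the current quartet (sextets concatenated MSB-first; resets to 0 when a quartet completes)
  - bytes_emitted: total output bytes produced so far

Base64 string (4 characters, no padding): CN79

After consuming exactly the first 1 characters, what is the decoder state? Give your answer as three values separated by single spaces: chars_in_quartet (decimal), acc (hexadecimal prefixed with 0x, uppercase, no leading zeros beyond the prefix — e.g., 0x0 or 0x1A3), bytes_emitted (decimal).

Answer: 1 0x2 0

Derivation:
After char 0 ('C'=2): chars_in_quartet=1 acc=0x2 bytes_emitted=0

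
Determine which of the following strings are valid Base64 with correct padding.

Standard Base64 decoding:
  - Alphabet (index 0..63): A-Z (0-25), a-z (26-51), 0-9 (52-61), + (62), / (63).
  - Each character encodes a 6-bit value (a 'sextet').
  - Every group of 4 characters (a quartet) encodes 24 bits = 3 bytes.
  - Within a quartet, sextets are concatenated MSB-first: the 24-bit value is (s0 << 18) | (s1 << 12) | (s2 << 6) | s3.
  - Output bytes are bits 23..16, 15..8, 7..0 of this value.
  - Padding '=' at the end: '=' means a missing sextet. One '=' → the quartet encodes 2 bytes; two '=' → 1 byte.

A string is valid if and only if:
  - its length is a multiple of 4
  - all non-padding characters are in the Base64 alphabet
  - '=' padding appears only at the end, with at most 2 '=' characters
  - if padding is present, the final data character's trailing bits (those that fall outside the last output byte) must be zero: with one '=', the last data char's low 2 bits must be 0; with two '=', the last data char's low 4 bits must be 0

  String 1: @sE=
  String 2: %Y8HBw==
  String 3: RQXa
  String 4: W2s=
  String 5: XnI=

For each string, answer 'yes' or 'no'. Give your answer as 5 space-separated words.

Answer: no no yes yes yes

Derivation:
String 1: '@sE=' → invalid (bad char(s): ['@'])
String 2: '%Y8HBw==' → invalid (bad char(s): ['%'])
String 3: 'RQXa' → valid
String 4: 'W2s=' → valid
String 5: 'XnI=' → valid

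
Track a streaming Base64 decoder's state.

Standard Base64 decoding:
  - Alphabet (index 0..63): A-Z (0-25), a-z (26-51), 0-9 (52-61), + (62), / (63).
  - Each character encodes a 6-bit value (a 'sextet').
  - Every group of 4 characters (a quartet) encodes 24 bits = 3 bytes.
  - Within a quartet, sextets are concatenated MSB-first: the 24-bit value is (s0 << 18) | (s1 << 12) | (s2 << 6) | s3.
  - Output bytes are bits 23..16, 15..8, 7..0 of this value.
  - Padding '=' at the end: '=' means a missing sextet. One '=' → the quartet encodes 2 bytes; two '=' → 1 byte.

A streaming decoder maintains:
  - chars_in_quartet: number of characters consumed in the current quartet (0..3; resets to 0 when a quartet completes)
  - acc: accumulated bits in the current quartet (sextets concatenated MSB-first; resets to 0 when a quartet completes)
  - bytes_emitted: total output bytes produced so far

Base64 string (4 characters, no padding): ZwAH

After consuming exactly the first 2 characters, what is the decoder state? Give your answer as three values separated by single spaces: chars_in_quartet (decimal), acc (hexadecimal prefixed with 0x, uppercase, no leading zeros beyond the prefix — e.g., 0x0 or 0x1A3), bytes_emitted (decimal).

After char 0 ('Z'=25): chars_in_quartet=1 acc=0x19 bytes_emitted=0
After char 1 ('w'=48): chars_in_quartet=2 acc=0x670 bytes_emitted=0

Answer: 2 0x670 0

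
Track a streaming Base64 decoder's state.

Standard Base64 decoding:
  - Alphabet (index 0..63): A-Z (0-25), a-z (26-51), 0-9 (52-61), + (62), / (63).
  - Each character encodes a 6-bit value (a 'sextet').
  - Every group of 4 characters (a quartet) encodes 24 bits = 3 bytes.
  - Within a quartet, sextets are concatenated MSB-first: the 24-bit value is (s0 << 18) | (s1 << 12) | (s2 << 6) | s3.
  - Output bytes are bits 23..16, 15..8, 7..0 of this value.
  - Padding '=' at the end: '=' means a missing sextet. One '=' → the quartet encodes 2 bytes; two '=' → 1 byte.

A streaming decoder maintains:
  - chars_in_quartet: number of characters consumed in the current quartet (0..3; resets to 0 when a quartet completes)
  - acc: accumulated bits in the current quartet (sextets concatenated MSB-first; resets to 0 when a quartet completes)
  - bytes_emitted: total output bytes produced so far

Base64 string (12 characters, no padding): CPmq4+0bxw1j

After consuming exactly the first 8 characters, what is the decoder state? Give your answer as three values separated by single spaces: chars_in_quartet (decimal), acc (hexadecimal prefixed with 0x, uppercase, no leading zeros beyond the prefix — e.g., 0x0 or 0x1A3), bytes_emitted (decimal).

After char 0 ('C'=2): chars_in_quartet=1 acc=0x2 bytes_emitted=0
After char 1 ('P'=15): chars_in_quartet=2 acc=0x8F bytes_emitted=0
After char 2 ('m'=38): chars_in_quartet=3 acc=0x23E6 bytes_emitted=0
After char 3 ('q'=42): chars_in_quartet=4 acc=0x8F9AA -> emit 08 F9 AA, reset; bytes_emitted=3
After char 4 ('4'=56): chars_in_quartet=1 acc=0x38 bytes_emitted=3
After char 5 ('+'=62): chars_in_quartet=2 acc=0xE3E bytes_emitted=3
After char 6 ('0'=52): chars_in_quartet=3 acc=0x38FB4 bytes_emitted=3
After char 7 ('b'=27): chars_in_quartet=4 acc=0xE3ED1B -> emit E3 ED 1B, reset; bytes_emitted=6

Answer: 0 0x0 6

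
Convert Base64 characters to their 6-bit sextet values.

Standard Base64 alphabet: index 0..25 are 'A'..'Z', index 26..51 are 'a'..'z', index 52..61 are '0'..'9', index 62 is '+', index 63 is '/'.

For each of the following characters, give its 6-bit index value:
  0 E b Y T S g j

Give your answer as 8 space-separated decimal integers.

'0': 0..9 range, 52 + ord('0') − ord('0') = 52
'E': A..Z range, ord('E') − ord('A') = 4
'b': a..z range, 26 + ord('b') − ord('a') = 27
'Y': A..Z range, ord('Y') − ord('A') = 24
'T': A..Z range, ord('T') − ord('A') = 19
'S': A..Z range, ord('S') − ord('A') = 18
'g': a..z range, 26 + ord('g') − ord('a') = 32
'j': a..z range, 26 + ord('j') − ord('a') = 35

Answer: 52 4 27 24 19 18 32 35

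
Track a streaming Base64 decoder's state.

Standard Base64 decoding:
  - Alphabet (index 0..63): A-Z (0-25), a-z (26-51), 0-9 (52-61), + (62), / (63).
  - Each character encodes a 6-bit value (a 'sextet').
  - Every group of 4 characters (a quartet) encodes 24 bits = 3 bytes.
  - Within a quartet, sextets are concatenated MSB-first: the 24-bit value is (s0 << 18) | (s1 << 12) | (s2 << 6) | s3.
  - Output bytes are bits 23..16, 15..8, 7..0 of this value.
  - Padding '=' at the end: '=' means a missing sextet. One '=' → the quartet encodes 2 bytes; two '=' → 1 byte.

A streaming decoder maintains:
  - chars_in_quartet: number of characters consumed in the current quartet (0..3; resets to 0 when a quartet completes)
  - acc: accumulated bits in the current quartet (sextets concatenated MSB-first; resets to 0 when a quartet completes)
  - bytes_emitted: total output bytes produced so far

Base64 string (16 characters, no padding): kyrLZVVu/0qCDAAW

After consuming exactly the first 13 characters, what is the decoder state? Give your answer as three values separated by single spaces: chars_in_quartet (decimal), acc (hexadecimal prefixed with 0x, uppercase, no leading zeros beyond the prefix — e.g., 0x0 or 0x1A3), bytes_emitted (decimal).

Answer: 1 0x3 9

Derivation:
After char 0 ('k'=36): chars_in_quartet=1 acc=0x24 bytes_emitted=0
After char 1 ('y'=50): chars_in_quartet=2 acc=0x932 bytes_emitted=0
After char 2 ('r'=43): chars_in_quartet=3 acc=0x24CAB bytes_emitted=0
After char 3 ('L'=11): chars_in_quartet=4 acc=0x932ACB -> emit 93 2A CB, reset; bytes_emitted=3
After char 4 ('Z'=25): chars_in_quartet=1 acc=0x19 bytes_emitted=3
After char 5 ('V'=21): chars_in_quartet=2 acc=0x655 bytes_emitted=3
After char 6 ('V'=21): chars_in_quartet=3 acc=0x19555 bytes_emitted=3
After char 7 ('u'=46): chars_in_quartet=4 acc=0x65556E -> emit 65 55 6E, reset; bytes_emitted=6
After char 8 ('/'=63): chars_in_quartet=1 acc=0x3F bytes_emitted=6
After char 9 ('0'=52): chars_in_quartet=2 acc=0xFF4 bytes_emitted=6
After char 10 ('q'=42): chars_in_quartet=3 acc=0x3FD2A bytes_emitted=6
After char 11 ('C'=2): chars_in_quartet=4 acc=0xFF4A82 -> emit FF 4A 82, reset; bytes_emitted=9
After char 12 ('D'=3): chars_in_quartet=1 acc=0x3 bytes_emitted=9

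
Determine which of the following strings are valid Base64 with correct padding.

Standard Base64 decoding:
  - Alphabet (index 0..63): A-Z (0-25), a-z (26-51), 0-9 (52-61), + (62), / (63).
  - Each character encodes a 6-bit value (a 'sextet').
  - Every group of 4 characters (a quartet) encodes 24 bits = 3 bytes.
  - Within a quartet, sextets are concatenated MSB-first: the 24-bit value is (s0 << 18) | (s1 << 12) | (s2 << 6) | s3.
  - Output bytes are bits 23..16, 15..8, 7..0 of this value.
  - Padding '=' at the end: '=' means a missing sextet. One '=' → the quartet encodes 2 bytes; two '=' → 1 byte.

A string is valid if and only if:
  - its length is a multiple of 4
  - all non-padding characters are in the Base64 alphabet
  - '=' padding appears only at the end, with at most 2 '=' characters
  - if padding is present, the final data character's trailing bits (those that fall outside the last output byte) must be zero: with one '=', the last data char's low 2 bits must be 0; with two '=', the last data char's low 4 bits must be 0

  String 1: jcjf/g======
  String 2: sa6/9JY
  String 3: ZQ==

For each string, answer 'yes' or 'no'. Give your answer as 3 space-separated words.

String 1: 'jcjf/g======' → invalid (6 pad chars (max 2))
String 2: 'sa6/9JY' → invalid (len=7 not mult of 4)
String 3: 'ZQ==' → valid

Answer: no no yes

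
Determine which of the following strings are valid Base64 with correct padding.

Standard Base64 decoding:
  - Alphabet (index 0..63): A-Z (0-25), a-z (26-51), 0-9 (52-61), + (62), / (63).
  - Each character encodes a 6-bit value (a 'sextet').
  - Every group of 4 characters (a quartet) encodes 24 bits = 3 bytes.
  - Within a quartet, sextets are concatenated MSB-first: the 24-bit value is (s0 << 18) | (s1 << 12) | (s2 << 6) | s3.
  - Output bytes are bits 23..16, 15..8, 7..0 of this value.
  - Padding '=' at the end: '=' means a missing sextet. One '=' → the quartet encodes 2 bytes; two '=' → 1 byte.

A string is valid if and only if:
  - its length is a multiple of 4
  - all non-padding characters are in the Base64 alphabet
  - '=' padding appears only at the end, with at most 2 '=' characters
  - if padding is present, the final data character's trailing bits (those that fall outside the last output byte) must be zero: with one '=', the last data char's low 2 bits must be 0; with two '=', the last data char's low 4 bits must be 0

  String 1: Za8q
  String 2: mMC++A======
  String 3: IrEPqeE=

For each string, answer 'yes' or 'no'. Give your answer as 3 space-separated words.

Answer: yes no yes

Derivation:
String 1: 'Za8q' → valid
String 2: 'mMC++A======' → invalid (6 pad chars (max 2))
String 3: 'IrEPqeE=' → valid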